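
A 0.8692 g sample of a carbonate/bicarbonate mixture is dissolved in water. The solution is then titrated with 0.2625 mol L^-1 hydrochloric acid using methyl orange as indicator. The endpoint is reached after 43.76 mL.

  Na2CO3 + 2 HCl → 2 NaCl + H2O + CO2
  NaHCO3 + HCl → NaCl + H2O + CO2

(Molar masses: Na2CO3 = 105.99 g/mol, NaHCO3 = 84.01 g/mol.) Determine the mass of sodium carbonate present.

0.1637 g

n(HCl) = 0.04376 × 0.2625 = 0.01149 mol
Let x = n(Na2CO3), y = n(NaHCO3).
Titrant: 2x + 1y = 0.01149;  mass: 105.99x + 84.01y = 0.8692
Solving, x = 1.545 × 10^-3 mol, y = 8.397 × 10^-3 mol
mass of Na2CO3 = 1.545 × 10^-3 × 105.99 = 0.1637 g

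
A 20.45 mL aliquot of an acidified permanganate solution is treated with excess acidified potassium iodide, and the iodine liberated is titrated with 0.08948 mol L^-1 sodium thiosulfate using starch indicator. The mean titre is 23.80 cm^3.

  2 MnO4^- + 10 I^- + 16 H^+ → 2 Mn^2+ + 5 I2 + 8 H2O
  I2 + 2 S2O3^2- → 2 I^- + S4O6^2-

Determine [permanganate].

0.02083 mol/L

n(S2O3^2-) = 0.02380 × 0.08948 = 2.130 × 10^-3 mol
n(I2) = n(S2O3^2-)/2 = 1.065 × 10^-3 mol
From the 2:5 ratio, n(MnO4^-) in the aliquot = 2/5 × 1.065 × 10^-3 = 4.259 × 10^-4 mol
[MnO4^-] = 4.259 × 10^-4 / 0.02045 = 0.02083 mol/L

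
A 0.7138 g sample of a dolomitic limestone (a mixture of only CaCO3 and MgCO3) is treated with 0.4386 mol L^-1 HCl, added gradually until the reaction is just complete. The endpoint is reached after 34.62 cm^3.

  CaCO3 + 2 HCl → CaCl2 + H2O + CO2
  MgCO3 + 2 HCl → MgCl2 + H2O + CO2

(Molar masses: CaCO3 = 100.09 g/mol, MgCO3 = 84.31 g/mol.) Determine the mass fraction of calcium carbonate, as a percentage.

65.49 %

n(HCl) = 0.03462 × 0.4386 = 0.01518 mol
Let x = n(CaCO3), y = n(MgCO3).
Titrant: 2x + 2y = 0.01518;  mass: 100.09x + 84.31y = 0.7138
Solving, x = 4.671 × 10^-3 mol, y = 2.921 × 10^-3 mol
mass of CaCO3 = 4.671 × 10^-3 × 100.09 = 0.4675 g
% CaCO3 = 0.4675 / 0.7138 × 100 = 65.49 %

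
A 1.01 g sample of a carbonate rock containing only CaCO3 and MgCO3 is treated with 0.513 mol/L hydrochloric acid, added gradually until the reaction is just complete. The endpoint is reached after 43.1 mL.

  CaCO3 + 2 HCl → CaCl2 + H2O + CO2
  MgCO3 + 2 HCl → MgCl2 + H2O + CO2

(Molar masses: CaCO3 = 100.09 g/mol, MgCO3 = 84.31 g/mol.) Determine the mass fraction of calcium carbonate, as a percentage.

n(HCl) = 0.0431 × 0.513 = 0.0221 mol
Let x = n(CaCO3), y = n(MgCO3).
Titrant: 2x + 2y = 0.0221;  mass: 100.09x + 84.31y = 1.01
Solving, x = 4.94 × 10^-3 mol, y = 6.12 × 10^-3 mol
mass of CaCO3 = 4.94 × 10^-3 × 100.09 = 0.494 g
% CaCO3 = 0.494 / 1.01 × 100 = 48.9 %

48.9 %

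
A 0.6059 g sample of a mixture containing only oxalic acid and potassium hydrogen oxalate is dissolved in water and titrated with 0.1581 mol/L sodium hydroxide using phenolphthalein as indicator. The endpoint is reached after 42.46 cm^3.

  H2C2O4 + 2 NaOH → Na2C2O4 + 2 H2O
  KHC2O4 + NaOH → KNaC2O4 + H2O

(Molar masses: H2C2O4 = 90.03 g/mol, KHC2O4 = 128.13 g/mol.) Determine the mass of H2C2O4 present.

n(NaOH) = 0.04246 × 0.1581 = 6.713 × 10^-3 mol
Let x = n(H2C2O4), y = n(KHC2O4).
Titrant: 2x + 1y = 6.713 × 10^-3;  mass: 90.03x + 128.13y = 0.6059
Solving, x = 1.529 × 10^-3 mol, y = 3.654 × 10^-3 mol
mass of H2C2O4 = 1.529 × 10^-3 × 90.03 = 0.1377 g

0.1377 g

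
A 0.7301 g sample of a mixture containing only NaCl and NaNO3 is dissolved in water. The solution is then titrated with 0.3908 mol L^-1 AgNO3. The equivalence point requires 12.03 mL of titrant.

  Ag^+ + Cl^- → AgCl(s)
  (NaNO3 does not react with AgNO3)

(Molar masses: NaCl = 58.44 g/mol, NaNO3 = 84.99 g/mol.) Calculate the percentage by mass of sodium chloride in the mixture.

37.63 %

n(AgNO3) = 0.01203 × 0.3908 = 4.701 × 10^-3 mol
Let x = n(NaCl), y = n(NaNO3).
Titrant: 1x = 4.701 × 10^-3;  mass: 58.44x + 84.99y = 0.7301
Solving, x = 4.701 × 10^-3 mol, y = 5.358 × 10^-3 mol
mass of NaCl = 4.701 × 10^-3 × 58.44 = 0.2747 g
% NaCl = 0.2747 / 0.7301 × 100 = 37.63 %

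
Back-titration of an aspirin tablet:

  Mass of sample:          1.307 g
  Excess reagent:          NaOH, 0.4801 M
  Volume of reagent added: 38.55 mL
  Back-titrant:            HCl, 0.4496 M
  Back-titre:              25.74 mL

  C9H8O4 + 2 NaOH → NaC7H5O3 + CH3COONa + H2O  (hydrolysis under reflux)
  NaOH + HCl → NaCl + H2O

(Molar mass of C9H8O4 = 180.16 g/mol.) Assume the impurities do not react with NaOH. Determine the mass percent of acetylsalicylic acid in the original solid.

47.80 %

n(NaOH) added = 0.03855 × 0.4801 = 0.01851 mol
n(HCl) used in back-titration = 0.02574 × 0.4496 = 0.01157 mol
n(NaOH) left over = 0.01157 mol (1:1 ratio)
n(NaOH) consumed by analyte = 0.01851 − 0.01157 = 6.935 × 10^-3 mol
From the 1:2 ratio, n(C9H8O4) = 1/2 × 6.935 × 10^-3 = 3.468 × 10^-3 mol
mass of C9H8O4 = 3.468 × 10^-3 × 180.16 = 0.6247 g
% C9H8O4 = 0.6247 / 1.307 × 100 = 47.80 %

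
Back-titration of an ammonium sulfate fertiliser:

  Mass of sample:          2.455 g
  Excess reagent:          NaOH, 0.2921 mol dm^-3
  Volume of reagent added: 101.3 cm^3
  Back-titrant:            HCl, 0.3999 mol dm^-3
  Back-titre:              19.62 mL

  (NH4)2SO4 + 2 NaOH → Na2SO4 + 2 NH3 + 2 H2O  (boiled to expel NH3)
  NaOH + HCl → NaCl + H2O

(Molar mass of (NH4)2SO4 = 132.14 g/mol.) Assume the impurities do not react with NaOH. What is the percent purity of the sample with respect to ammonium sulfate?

58.52 %

n(NaOH) added = 0.1013 × 0.2921 = 0.02959 mol
n(HCl) used in back-titration = 0.01962 × 0.3999 = 7.846 × 10^-3 mol
n(NaOH) left over = 7.846 × 10^-3 mol (1:1 ratio)
n(NaOH) consumed by analyte = 0.02959 − 7.846 × 10^-3 = 0.02174 mol
From the 1:2 ratio, n((NH4)2SO4) = 1/2 × 0.02174 = 0.01087 mol
mass of (NH4)2SO4 = 0.01087 × 132.14 = 1.437 g
% (NH4)2SO4 = 1.437 / 2.455 × 100 = 58.52 %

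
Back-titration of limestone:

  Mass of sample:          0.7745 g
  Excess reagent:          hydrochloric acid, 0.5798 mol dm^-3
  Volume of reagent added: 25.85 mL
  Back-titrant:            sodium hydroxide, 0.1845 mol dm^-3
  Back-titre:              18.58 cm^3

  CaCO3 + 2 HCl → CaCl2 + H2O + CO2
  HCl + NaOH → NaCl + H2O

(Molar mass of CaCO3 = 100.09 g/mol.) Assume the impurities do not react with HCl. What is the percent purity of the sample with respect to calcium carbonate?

74.69 %

n(HCl) added = 0.02585 × 0.5798 = 0.01499 mol
n(NaOH) used in back-titration = 0.01858 × 0.1845 = 3.428 × 10^-3 mol
n(HCl) left over = 3.428 × 10^-3 mol (1:1 ratio)
n(HCl) consumed by analyte = 0.01499 − 3.428 × 10^-3 = 0.01156 mol
From the 1:2 ratio, n(CaCO3) = 1/2 × 0.01156 = 5.780 × 10^-3 mol
mass of CaCO3 = 5.780 × 10^-3 × 100.09 = 0.5785 g
% CaCO3 = 0.5785 / 0.7745 × 100 = 74.69 %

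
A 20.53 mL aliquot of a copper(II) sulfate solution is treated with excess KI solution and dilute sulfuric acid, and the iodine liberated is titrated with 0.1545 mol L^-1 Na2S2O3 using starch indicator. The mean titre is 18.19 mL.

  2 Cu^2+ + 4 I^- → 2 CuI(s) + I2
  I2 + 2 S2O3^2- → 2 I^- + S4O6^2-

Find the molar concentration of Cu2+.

0.1369 mol/L

n(S2O3^2-) = 0.01819 × 0.1545 = 2.810 × 10^-3 mol
n(I2) = n(S2O3^2-)/2 = 1.405 × 10^-3 mol
From the 2:1 ratio, n(Cu2+) in the aliquot = 2/1 × 1.405 × 10^-3 = 2.810 × 10^-3 mol
[Cu2+] = 2.810 × 10^-3 / 0.02053 = 0.1369 mol/L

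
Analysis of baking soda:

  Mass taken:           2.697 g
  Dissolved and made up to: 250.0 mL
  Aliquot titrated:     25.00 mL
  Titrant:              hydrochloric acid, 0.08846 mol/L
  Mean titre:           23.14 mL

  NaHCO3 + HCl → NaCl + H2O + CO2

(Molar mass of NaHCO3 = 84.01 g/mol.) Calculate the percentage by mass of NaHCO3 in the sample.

63.76 %

n(HCl) per titration = 0.02314 × 0.08846 = 2.047 × 10^-3 mol
n(NaHCO3) in each aliquot = 2.047 × 10^-3 mol (1:1 ratio)
n(NaHCO3) in the whole flask = 2.047 × 10^-3 × 250.0/25.00 = 0.02047 mol
mass of NaHCO3 = 0.02047 × 84.01 = 1.720 g
% NaHCO3 = 1.720 / 2.697 × 100 = 63.76 %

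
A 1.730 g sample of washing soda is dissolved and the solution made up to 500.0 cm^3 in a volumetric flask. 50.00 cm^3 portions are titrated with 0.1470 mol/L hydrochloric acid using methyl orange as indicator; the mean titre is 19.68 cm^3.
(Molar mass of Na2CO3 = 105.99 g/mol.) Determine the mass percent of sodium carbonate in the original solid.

88.62 %

Na2CO3 + 2 HCl → 2 NaCl + H2O + CO2
n(HCl) per titration = 0.01968 × 0.1470 = 2.893 × 10^-3 mol
From the 1:2 ratio, n(Na2CO3) in each aliquot = 1/2 × 2.893 × 10^-3 = 1.446 × 10^-3 mol
n(Na2CO3) in the whole flask = 1.446 × 10^-3 × 500.0/50.00 = 0.01446 mol
mass of Na2CO3 = 0.01446 × 105.99 = 1.533 g
% Na2CO3 = 1.533 / 1.730 × 100 = 88.62 %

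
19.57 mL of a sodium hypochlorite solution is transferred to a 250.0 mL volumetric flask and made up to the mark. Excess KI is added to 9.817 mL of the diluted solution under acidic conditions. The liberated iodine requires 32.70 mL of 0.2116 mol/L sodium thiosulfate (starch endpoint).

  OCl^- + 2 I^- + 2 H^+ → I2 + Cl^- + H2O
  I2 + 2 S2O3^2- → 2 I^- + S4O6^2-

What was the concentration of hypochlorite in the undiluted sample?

n(S2O3^2-) = 0.03270 × 0.2116 = 6.919 × 10^-3 mol
n(I2) = n(S2O3^2-)/2 = 3.460 × 10^-3 mol
n(OCl^-) in the aliquot = 3.460 × 10^-3 mol (1:1 ratio)
[OCl^-]_dilute = 3.460 × 10^-3 / 0.009817 = 0.3524 mol/L
[OCl^-]_original = 0.3524 × 250.0/19.57 = 4.502 mol/L

4.502 mol/L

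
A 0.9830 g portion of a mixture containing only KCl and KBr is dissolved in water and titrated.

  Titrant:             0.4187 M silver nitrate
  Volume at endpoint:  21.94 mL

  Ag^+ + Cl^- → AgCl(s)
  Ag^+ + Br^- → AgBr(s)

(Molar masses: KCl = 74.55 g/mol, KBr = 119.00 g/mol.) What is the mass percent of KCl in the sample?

n(AgNO3) = 0.02194 × 0.4187 = 9.186 × 10^-3 mol
Let x = n(KCl), y = n(KBr).
Titrant: 1x + 1y = 9.186 × 10^-3;  mass: 74.55x + 119.00y = 0.9830
Solving, x = 2.478 × 10^-3 mol, y = 6.708 × 10^-3 mol
mass of KCl = 2.478 × 10^-3 × 74.55 = 0.1848 g
% KCl = 0.1848 / 0.9830 × 100 = 18.80 %

18.80 %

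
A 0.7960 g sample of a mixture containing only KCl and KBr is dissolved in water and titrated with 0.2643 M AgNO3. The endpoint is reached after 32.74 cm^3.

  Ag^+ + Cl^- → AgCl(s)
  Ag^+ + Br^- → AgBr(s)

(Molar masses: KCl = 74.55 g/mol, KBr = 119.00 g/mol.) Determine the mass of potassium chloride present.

n(AgNO3) = 0.03274 × 0.2643 = 8.653 × 10^-3 mol
Let x = n(KCl), y = n(KBr).
Titrant: 1x + 1y = 8.653 × 10^-3;  mass: 74.55x + 119.00y = 0.7960
Solving, x = 5.258 × 10^-3 mol, y = 3.395 × 10^-3 mol
mass of KCl = 5.258 × 10^-3 × 74.55 = 0.3920 g

0.3920 g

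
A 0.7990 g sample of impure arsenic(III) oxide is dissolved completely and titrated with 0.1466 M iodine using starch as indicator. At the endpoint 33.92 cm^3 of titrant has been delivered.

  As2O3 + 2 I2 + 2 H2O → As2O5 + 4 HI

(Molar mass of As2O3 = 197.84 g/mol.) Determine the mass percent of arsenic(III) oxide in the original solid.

n(I2) = 0.03392 L × 0.1466 mol/L = 4.973 × 10^-3 mol
From the 1:2 ratio, n(As2O3) = 1/2 × 4.973 × 10^-3 = 2.486 × 10^-3 mol
mass of As2O3 = 2.486 × 10^-3 × 197.84 g/mol = 0.4919 g
% As2O3 = 0.4919 / 0.7990 × 100 = 61.56 %

61.56 %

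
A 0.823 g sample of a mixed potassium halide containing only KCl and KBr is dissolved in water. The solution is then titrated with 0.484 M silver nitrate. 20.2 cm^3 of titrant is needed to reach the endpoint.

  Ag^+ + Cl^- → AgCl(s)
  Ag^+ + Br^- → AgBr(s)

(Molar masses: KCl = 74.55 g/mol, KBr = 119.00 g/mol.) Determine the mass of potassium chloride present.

0.571 g

n(AgNO3) = 0.0202 × 0.484 = 9.78 × 10^-3 mol
Let x = n(KCl), y = n(KBr).
Titrant: 1x + 1y = 9.78 × 10^-3;  mass: 74.55x + 119.00y = 0.823
Solving, x = 7.66 × 10^-3 mol, y = 2.12 × 10^-3 mol
mass of KCl = 7.66 × 10^-3 × 74.55 = 0.571 g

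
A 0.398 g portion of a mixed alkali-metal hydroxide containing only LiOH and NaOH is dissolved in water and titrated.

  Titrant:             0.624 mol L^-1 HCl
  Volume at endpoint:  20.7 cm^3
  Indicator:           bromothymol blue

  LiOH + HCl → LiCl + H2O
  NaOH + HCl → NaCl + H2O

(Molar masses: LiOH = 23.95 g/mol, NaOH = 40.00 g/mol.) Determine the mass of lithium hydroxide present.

0.177 g

n(HCl) = 0.0207 × 0.624 = 0.0129 mol
Let x = n(LiOH), y = n(NaOH).
Titrant: 1x + 1y = 0.0129;  mass: 23.95x + 40.00y = 0.398
Solving, x = 7.39 × 10^-3 mol, y = 5.52 × 10^-3 mol
mass of LiOH = 7.39 × 10^-3 × 23.95 = 0.177 g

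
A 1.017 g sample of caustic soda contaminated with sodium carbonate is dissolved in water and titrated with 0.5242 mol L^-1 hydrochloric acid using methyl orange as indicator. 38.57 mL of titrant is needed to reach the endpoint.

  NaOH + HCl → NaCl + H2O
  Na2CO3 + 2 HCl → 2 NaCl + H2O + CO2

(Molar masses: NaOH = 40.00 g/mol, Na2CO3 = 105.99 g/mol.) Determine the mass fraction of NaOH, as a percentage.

n(HCl) = 0.03857 × 0.5242 = 0.02022 mol
Let x = n(NaOH), y = n(Na2CO3).
Titrant: 1x + 2y = 0.02022;  mass: 40.00x + 105.99y = 1.017
Solving, x = 4.192 × 10^-3 mol, y = 8.013 × 10^-3 mol
mass of NaOH = 4.192 × 10^-3 × 40.00 = 0.1677 g
% NaOH = 0.1677 / 1.017 × 100 = 16.49 %

16.49 %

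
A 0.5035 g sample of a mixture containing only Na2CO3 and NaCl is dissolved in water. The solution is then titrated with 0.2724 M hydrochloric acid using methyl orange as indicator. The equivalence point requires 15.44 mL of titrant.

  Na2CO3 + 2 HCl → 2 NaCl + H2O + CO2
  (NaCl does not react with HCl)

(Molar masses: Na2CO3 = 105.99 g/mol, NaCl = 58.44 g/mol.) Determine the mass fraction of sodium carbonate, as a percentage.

n(HCl) = 0.01544 × 0.2724 = 4.206 × 10^-3 mol
Let x = n(Na2CO3), y = n(NaCl).
Titrant: 2x = 4.206 × 10^-3;  mass: 105.99x + 58.44y = 0.5035
Solving, x = 2.103 × 10^-3 mol, y = 4.802 × 10^-3 mol
mass of Na2CO3 = 2.103 × 10^-3 × 105.99 = 0.2229 g
% Na2CO3 = 0.2229 / 0.5035 × 100 = 44.27 %

44.27 %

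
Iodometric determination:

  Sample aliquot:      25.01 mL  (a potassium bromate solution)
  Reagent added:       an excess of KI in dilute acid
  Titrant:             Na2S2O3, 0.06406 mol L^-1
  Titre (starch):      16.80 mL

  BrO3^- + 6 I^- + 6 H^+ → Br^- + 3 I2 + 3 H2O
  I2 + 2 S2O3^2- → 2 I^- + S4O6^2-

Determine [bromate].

n(S2O3^2-) = 0.01680 × 0.06406 = 1.076 × 10^-3 mol
n(I2) = n(S2O3^2-)/2 = 5.381 × 10^-4 mol
From the 1:3 ratio, n(BrO3^-) in the aliquot = 1/3 × 5.381 × 10^-4 = 1.794 × 10^-4 mol
[BrO3^-] = 1.794 × 10^-4 / 0.02501 = 0.007172 mol/L

0.007172 mol/L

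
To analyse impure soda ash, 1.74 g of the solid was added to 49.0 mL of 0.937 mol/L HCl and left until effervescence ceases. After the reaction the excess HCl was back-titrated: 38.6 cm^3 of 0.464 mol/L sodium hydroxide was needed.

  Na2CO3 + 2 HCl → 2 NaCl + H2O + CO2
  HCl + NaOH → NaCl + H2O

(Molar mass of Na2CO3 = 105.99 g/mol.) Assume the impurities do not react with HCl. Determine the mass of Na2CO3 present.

1.48 g

n(HCl) added = 0.0490 × 0.937 = 0.0459 mol
n(NaOH) used in back-titration = 0.0386 × 0.464 = 0.0179 mol
n(HCl) left over = 0.0179 mol (1:1 ratio)
n(HCl) consumed by analyte = 0.0459 − 0.0179 = 0.0280 mol
From the 1:2 ratio, n(Na2CO3) = 1/2 × 0.0280 = 0.0140 mol
mass of Na2CO3 = 0.0140 × 105.99 = 1.48 g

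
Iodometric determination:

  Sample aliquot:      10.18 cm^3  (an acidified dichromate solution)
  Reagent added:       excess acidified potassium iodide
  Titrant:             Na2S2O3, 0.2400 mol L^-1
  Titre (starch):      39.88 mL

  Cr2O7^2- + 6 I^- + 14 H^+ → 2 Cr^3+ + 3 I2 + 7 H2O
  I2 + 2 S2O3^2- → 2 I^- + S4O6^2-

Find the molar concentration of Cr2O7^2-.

0.1567 mol/L

n(S2O3^2-) = 0.03988 × 0.2400 = 9.571 × 10^-3 mol
n(I2) = n(S2O3^2-)/2 = 4.786 × 10^-3 mol
From the 1:3 ratio, n(Cr2O7^2-) in the aliquot = 1/3 × 4.786 × 10^-3 = 1.595 × 10^-3 mol
[Cr2O7^2-] = 1.595 × 10^-3 / 0.01018 = 0.1567 mol/L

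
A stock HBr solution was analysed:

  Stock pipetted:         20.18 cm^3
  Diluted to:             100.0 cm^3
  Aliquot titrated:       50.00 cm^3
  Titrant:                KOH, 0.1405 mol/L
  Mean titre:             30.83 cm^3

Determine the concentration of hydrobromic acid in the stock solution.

HBr + KOH → KBr + H2O
n(KOH) = 0.03083 × 0.1405 = 4.332 × 10^-3 mol
n(HBr) in the aliquot = 4.332 × 10^-3 mol (1:1 ratio)
[HBr]_dilute = 4.332 × 10^-3 / 0.05000 = 0.08663 mol/L
Dilution factor = 100.0 / 20.18 = 4.955
[HBr]_stock = 0.08663 × 4.955 = 0.4293 mol/L

0.4293 mol/L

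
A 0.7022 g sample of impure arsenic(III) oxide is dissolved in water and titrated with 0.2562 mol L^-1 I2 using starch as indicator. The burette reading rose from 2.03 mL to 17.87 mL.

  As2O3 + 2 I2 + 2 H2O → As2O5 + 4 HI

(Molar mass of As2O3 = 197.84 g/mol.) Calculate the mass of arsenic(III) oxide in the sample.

n(I2) = 0.01584 L × 0.2562 mol/L = 4.058 × 10^-3 mol
From the 1:2 ratio, n(As2O3) = 1/2 × 4.058 × 10^-3 = 2.029 × 10^-3 mol
mass of As2O3 = 2.029 × 10^-3 × 197.84 g/mol = 0.4014 g

0.4014 g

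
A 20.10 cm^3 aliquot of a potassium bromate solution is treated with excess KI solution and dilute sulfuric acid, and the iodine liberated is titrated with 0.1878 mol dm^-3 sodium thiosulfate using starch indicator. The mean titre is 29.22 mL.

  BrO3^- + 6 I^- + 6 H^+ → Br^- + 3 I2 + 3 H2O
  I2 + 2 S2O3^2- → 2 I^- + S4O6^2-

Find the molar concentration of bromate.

n(S2O3^2-) = 0.02922 × 0.1878 = 5.488 × 10^-3 mol
n(I2) = n(S2O3^2-)/2 = 2.744 × 10^-3 mol
From the 1:3 ratio, n(BrO3^-) in the aliquot = 1/3 × 2.744 × 10^-3 = 9.146 × 10^-4 mol
[BrO3^-] = 9.146 × 10^-4 / 0.02010 = 0.04550 mol/L

0.04550 mol/L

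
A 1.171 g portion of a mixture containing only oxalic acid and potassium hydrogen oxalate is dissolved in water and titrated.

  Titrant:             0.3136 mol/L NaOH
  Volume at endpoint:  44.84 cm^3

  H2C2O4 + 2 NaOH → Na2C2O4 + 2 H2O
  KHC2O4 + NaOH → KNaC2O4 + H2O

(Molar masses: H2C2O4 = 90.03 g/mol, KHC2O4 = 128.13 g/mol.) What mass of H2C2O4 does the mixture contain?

n(NaOH) = 0.04484 × 0.3136 = 0.01406 mol
Let x = n(H2C2O4), y = n(KHC2O4).
Titrant: 2x + 1y = 0.01406;  mass: 90.03x + 128.13y = 1.171
Solving, x = 3.794 × 10^-3 mol, y = 6.473 × 10^-3 mol
mass of H2C2O4 = 3.794 × 10^-3 × 90.03 = 0.3416 g

0.3416 g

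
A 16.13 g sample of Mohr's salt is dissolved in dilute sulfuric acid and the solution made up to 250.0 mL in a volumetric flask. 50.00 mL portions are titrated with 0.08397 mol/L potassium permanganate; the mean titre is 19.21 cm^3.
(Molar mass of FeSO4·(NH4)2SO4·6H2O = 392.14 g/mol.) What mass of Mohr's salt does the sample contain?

MnO4^- + 5 Fe^2+ + 8 H^+ → Mn^2+ + 5 Fe^3+ + 4 H2O
n(KMnO4) per titration = 0.01921 × 0.08397 = 1.613 × 10^-3 mol
From the 5:1 ratio, n(FeSO4·(NH4)2SO4·6H2O) in each aliquot = 5/1 × 1.613 × 10^-3 = 8.065 × 10^-3 mol
n(FeSO4·(NH4)2SO4·6H2O) in the whole flask = 8.065 × 10^-3 × 250.0/50.00 = 0.04033 mol
mass of FeSO4·(NH4)2SO4·6H2O = 0.04033 × 392.14 = 15.81 g

15.81 g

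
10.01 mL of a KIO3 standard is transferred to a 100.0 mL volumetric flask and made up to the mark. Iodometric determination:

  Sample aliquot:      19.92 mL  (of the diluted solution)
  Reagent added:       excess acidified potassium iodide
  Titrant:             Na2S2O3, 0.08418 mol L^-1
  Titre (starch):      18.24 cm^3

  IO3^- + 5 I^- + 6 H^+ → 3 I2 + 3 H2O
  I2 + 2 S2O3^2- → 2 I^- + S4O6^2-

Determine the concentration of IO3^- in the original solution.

0.1283 mol/L

n(S2O3^2-) = 0.01824 × 0.08418 = 1.535 × 10^-3 mol
n(I2) = n(S2O3^2-)/2 = 7.677 × 10^-4 mol
From the 1:3 ratio, n(IO3^-) in the aliquot = 1/3 × 7.677 × 10^-4 = 2.559 × 10^-4 mol
[IO3^-]_dilute = 2.559 × 10^-4 / 0.01992 = 0.01285 mol/L
[IO3^-]_original = 0.01285 × 100.0/10.01 = 0.1283 mol/L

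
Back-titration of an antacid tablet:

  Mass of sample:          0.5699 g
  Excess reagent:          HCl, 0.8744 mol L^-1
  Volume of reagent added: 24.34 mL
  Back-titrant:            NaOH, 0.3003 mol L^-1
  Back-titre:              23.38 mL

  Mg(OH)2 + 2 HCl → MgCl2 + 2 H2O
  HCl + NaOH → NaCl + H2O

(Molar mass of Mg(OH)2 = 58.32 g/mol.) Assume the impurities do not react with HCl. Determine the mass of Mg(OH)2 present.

0.4159 g

n(HCl) added = 0.02434 × 0.8744 = 0.02128 mol
n(NaOH) used in back-titration = 0.02338 × 0.3003 = 7.021 × 10^-3 mol
n(HCl) left over = 7.021 × 10^-3 mol (1:1 ratio)
n(HCl) consumed by analyte = 0.02128 − 7.021 × 10^-3 = 0.01426 mol
From the 1:2 ratio, n(Mg(OH)2) = 1/2 × 0.01426 = 7.131 × 10^-3 mol
mass of Mg(OH)2 = 7.131 × 10^-3 × 58.32 = 0.4159 g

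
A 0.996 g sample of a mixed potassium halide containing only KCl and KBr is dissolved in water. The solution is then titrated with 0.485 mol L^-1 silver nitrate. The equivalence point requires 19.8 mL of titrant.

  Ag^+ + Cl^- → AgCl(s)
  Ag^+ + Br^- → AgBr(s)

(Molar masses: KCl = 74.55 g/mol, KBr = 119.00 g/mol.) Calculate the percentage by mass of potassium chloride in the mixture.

n(AgNO3) = 0.0198 × 0.485 = 9.60 × 10^-3 mol
Let x = n(KCl), y = n(KBr).
Titrant: 1x + 1y = 9.60 × 10^-3;  mass: 74.55x + 119.00y = 0.996
Solving, x = 3.30 × 10^-3 mol, y = 6.30 × 10^-3 mol
mass of KCl = 3.30 × 10^-3 × 74.55 = 0.246 g
% KCl = 0.246 / 0.996 × 100 = 24.7 %

24.7 %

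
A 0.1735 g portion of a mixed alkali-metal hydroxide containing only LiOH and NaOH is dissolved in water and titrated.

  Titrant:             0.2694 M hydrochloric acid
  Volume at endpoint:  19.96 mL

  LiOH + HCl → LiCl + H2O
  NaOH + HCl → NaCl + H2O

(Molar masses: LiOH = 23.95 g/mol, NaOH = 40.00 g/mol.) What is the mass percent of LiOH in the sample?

n(HCl) = 0.01996 × 0.2694 = 5.377 × 10^-3 mol
Let x = n(LiOH), y = n(NaOH).
Titrant: 1x + 1y = 5.377 × 10^-3;  mass: 23.95x + 40.00y = 0.1735
Solving, x = 2.591 × 10^-3 mol, y = 2.786 × 10^-3 mol
mass of LiOH = 2.591 × 10^-3 × 23.95 = 0.06206 g
% LiOH = 0.06206 / 0.1735 × 100 = 35.77 %

35.77 %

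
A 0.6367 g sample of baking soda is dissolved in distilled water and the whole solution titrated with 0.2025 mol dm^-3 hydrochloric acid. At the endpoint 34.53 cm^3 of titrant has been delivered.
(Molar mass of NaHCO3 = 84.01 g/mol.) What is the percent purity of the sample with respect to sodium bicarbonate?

92.26 %

NaHCO3 + HCl → NaCl + H2O + CO2
n(HCl) = 0.03453 L × 0.2025 mol/L = 6.992 × 10^-3 mol
n(NaHCO3) = 6.992 × 10^-3 mol (1:1 ratio)
mass of NaHCO3 = 6.992 × 10^-3 × 84.01 g/mol = 0.5874 g
% NaHCO3 = 0.5874 / 0.6367 × 100 = 92.26 %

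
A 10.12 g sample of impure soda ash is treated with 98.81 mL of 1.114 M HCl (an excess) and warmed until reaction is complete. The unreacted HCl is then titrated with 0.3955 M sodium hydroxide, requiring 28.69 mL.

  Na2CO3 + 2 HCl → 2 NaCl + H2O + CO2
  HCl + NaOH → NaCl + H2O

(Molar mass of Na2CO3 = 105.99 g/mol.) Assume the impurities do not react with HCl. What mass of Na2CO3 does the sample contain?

5.232 g

n(HCl) added = 0.09881 × 1.114 = 0.1101 mol
n(NaOH) used in back-titration = 0.02869 × 0.3955 = 0.01135 mol
n(HCl) left over = 0.01135 mol (1:1 ratio)
n(HCl) consumed by analyte = 0.1101 − 0.01135 = 0.09873 mol
From the 1:2 ratio, n(Na2CO3) = 1/2 × 0.09873 = 0.04936 mol
mass of Na2CO3 = 0.04936 × 105.99 = 5.232 g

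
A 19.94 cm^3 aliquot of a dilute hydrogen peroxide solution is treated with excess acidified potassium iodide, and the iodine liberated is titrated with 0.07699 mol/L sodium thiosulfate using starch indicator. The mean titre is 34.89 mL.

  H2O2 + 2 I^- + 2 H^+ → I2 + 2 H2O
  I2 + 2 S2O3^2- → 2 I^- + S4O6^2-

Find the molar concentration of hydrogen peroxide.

0.06736 mol/L

n(S2O3^2-) = 0.03489 × 0.07699 = 2.686 × 10^-3 mol
n(I2) = n(S2O3^2-)/2 = 1.343 × 10^-3 mol
n(H2O2) in the aliquot = 1.343 × 10^-3 mol (1:1 ratio)
[H2O2] = 1.343 × 10^-3 / 0.01994 = 0.06736 mol/L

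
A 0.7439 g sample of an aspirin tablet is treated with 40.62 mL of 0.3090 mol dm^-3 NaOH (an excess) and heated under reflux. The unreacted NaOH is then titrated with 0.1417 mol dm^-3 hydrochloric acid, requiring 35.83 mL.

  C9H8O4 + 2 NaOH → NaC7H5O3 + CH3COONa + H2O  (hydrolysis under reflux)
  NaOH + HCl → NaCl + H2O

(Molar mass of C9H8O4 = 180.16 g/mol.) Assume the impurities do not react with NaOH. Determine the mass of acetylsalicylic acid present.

n(NaOH) added = 0.04062 × 0.3090 = 0.01255 mol
n(HCl) used in back-titration = 0.03583 × 0.1417 = 5.077 × 10^-3 mol
n(NaOH) left over = 5.077 × 10^-3 mol (1:1 ratio)
n(NaOH) consumed by analyte = 0.01255 − 5.077 × 10^-3 = 7.474 × 10^-3 mol
From the 1:2 ratio, n(C9H8O4) = 1/2 × 7.474 × 10^-3 = 3.737 × 10^-3 mol
mass of C9H8O4 = 3.737 × 10^-3 × 180.16 = 0.6733 g

0.6733 g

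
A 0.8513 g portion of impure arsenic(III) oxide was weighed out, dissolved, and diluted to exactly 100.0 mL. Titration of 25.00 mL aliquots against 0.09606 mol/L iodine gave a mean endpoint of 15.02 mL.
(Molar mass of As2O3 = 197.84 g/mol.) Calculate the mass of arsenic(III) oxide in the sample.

As2O3 + 2 I2 + 2 H2O → As2O5 + 4 HI
n(I2) per titration = 0.01502 × 0.09606 = 1.443 × 10^-3 mol
From the 1:2 ratio, n(As2O3) in each aliquot = 1/2 × 1.443 × 10^-3 = 7.214 × 10^-4 mol
n(As2O3) in the whole flask = 7.214 × 10^-4 × 100.0/25.00 = 2.886 × 10^-3 mol
mass of As2O3 = 2.886 × 10^-3 × 197.84 = 0.5709 g

0.5709 g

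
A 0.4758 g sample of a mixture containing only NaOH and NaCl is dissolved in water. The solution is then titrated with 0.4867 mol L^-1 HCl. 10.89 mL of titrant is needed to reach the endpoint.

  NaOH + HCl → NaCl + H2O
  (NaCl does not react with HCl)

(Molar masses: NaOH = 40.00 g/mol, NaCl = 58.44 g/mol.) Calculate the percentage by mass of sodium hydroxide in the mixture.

n(HCl) = 0.01089 × 0.4867 = 5.300 × 10^-3 mol
Let x = n(NaOH), y = n(NaCl).
Titrant: 1x = 5.300 × 10^-3;  mass: 40.00x + 58.44y = 0.4758
Solving, x = 5.300 × 10^-3 mol, y = 4.514 × 10^-3 mol
mass of NaOH = 5.300 × 10^-3 × 40.00 = 0.2120 g
% NaOH = 0.2120 / 0.4758 × 100 = 44.56 %

44.56 %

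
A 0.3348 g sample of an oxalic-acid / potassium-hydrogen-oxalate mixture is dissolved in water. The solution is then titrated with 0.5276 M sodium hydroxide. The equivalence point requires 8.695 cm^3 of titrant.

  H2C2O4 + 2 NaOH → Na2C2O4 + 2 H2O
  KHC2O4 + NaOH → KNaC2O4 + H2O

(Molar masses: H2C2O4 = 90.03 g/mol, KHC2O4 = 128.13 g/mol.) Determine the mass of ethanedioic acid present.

n(NaOH) = 0.008695 × 0.5276 = 4.587 × 10^-3 mol
Let x = n(H2C2O4), y = n(KHC2O4).
Titrant: 2x + 1y = 4.587 × 10^-3;  mass: 90.03x + 128.13y = 0.3348
Solving, x = 1.522 × 10^-3 mol, y = 1.544 × 10^-3 mol
mass of H2C2O4 = 1.522 × 10^-3 × 90.03 = 0.1370 g

0.1370 g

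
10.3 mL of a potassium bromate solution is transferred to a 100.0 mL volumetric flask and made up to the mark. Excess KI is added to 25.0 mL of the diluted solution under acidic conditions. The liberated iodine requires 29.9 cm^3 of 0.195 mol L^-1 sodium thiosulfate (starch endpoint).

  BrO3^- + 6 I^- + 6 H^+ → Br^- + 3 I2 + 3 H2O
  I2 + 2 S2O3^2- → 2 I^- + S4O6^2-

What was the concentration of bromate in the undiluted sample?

0.377 mol/L

n(S2O3^2-) = 0.0299 × 0.195 = 5.83 × 10^-3 mol
n(I2) = n(S2O3^2-)/2 = 2.92 × 10^-3 mol
From the 1:3 ratio, n(BrO3^-) in the aliquot = 1/3 × 2.92 × 10^-3 = 9.72 × 10^-4 mol
[BrO3^-]_dilute = 9.72 × 10^-4 / 0.0250 = 0.0389 mol/L
[BrO3^-]_original = 0.0389 × 100.0/10.3 = 0.377 mol/L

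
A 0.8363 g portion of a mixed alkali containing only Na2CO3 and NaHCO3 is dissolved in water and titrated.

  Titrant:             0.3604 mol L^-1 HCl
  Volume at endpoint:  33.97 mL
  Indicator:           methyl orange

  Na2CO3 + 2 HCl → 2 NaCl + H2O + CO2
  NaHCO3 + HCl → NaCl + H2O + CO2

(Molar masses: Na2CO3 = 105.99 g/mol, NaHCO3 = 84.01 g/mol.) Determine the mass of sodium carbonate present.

0.3284 g

n(HCl) = 0.03397 × 0.3604 = 0.01224 mol
Let x = n(Na2CO3), y = n(NaHCO3).
Titrant: 2x + 1y = 0.01224;  mass: 105.99x + 84.01y = 0.8363
Solving, x = 3.099 × 10^-3 mol, y = 6.045 × 10^-3 mol
mass of Na2CO3 = 3.099 × 10^-3 × 105.99 = 0.3284 g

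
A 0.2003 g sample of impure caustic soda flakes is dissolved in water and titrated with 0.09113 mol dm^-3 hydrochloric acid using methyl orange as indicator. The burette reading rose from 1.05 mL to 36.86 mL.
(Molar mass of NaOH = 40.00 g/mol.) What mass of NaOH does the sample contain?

0.1305 g

NaOH + HCl → NaCl + H2O
n(HCl) = 0.03581 L × 0.09113 mol/L = 3.263 × 10^-3 mol
n(NaOH) = 3.263 × 10^-3 mol (1:1 ratio)
mass of NaOH = 3.263 × 10^-3 × 40.00 g/mol = 0.1305 g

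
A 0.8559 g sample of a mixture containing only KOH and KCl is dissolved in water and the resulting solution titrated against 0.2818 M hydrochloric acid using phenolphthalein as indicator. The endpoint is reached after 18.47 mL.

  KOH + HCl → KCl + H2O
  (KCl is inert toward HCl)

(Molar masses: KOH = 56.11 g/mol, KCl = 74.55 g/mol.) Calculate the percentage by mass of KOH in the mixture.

n(HCl) = 0.01847 × 0.2818 = 5.205 × 10^-3 mol
Let x = n(KOH), y = n(KCl).
Titrant: 1x = 5.205 × 10^-3;  mass: 56.11x + 74.55y = 0.8559
Solving, x = 5.205 × 10^-3 mol, y = 7.563 × 10^-3 mol
mass of KOH = 5.205 × 10^-3 × 56.11 = 0.2920 g
% KOH = 0.2920 / 0.8559 × 100 = 34.12 %

34.12 %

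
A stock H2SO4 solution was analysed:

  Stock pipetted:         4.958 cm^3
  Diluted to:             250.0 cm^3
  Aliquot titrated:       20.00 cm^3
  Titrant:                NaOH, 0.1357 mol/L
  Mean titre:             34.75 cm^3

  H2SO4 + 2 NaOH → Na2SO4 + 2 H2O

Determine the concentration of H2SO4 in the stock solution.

n(NaOH) = 0.03475 × 0.1357 = 4.716 × 10^-3 mol
From the 1:2 ratio, n(H2SO4) in the aliquot = 1/2 × 4.716 × 10^-3 = 2.358 × 10^-3 mol
[H2SO4]_dilute = 2.358 × 10^-3 / 0.02000 = 0.1179 mol/L
Dilution factor = 250.0 / 4.958 = 50.42
[H2SO4]_stock = 0.1179 × 50.42 = 5.944 mol/L

5.944 mol/L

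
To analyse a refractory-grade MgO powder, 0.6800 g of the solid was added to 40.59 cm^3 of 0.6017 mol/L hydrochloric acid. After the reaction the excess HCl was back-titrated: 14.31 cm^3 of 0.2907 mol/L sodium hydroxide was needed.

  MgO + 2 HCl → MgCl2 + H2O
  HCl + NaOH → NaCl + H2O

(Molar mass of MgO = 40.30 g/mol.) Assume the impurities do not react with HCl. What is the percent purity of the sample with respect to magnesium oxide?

60.04 %

n(HCl) added = 0.04059 × 0.6017 = 0.02442 mol
n(NaOH) used in back-titration = 0.01431 × 0.2907 = 4.160 × 10^-3 mol
n(HCl) left over = 4.160 × 10^-3 mol (1:1 ratio)
n(HCl) consumed by analyte = 0.02442 − 4.160 × 10^-3 = 0.02026 mol
From the 1:2 ratio, n(MgO) = 1/2 × 0.02026 = 0.01013 mol
mass of MgO = 0.01013 × 40.30 = 0.4083 g
% MgO = 0.4083 / 0.6800 × 100 = 60.04 %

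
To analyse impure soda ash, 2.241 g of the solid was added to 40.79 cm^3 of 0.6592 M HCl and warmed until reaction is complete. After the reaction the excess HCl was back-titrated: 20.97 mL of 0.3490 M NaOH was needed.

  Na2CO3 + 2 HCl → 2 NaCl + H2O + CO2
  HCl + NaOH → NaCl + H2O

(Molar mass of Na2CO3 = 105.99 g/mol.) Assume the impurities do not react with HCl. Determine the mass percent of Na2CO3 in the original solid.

n(HCl) added = 0.04079 × 0.6592 = 0.02689 mol
n(NaOH) used in back-titration = 0.02097 × 0.3490 = 7.319 × 10^-3 mol
n(HCl) left over = 7.319 × 10^-3 mol (1:1 ratio)
n(HCl) consumed by analyte = 0.02689 − 7.319 × 10^-3 = 0.01957 mol
From the 1:2 ratio, n(Na2CO3) = 1/2 × 0.01957 = 9.785 × 10^-3 mol
mass of Na2CO3 = 9.785 × 10^-3 × 105.99 = 1.037 g
% Na2CO3 = 1.037 / 2.241 × 100 = 46.28 %

46.28 %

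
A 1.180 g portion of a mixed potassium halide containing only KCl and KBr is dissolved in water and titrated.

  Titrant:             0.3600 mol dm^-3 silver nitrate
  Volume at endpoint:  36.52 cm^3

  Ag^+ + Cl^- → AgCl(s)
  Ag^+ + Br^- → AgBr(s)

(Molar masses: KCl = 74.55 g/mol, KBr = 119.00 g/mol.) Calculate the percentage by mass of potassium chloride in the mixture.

n(AgNO3) = 0.03652 × 0.3600 = 0.01315 mol
Let x = n(KCl), y = n(KBr).
Titrant: 1x + 1y = 0.01315;  mass: 74.55x + 119.00y = 1.180
Solving, x = 8.651 × 10^-3 mol, y = 4.497 × 10^-3 mol
mass of KCl = 8.651 × 10^-3 × 74.55 = 0.6449 g
% KCl = 0.6449 / 1.180 × 100 = 54.65 %

54.65 %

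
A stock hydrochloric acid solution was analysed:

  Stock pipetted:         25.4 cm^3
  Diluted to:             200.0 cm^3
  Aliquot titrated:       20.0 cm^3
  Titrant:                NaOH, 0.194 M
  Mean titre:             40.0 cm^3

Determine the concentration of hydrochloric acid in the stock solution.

3.06 M

HCl + NaOH → NaCl + H2O
n(NaOH) = 0.0400 × 0.194 = 7.76 × 10^-3 mol
n(HCl) in the aliquot = 7.76 × 10^-3 mol (1:1 ratio)
[HCl]_dilute = 7.76 × 10^-3 / 0.0200 = 0.388 mol/L
Dilution factor = 200.0 / 25.4 = 7.874
[HCl]_stock = 0.388 × 7.874 = 3.06 mol/L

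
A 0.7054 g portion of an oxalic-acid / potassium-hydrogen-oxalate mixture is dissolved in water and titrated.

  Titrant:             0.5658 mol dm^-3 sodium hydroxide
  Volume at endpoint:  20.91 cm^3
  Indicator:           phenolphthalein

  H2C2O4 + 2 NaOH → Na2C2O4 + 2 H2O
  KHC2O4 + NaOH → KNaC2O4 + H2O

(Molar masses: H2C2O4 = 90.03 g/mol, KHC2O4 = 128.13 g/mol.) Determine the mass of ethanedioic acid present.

n(NaOH) = 0.02091 × 0.5658 = 0.01183 mol
Let x = n(H2C2O4), y = n(KHC2O4).
Titrant: 2x + 1y = 0.01183;  mass: 90.03x + 128.13y = 0.7054
Solving, x = 4.876 × 10^-3 mol, y = 2.079 × 10^-3 mol
mass of H2C2O4 = 4.876 × 10^-3 × 90.03 = 0.4390 g

0.4390 g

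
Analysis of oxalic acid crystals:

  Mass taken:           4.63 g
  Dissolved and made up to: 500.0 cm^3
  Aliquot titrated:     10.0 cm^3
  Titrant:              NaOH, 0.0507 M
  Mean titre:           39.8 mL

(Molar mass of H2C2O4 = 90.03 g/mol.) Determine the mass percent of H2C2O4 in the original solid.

H2C2O4 + 2 NaOH → Na2C2O4 + 2 H2O
n(NaOH) per titration = 0.0398 × 0.0507 = 2.02 × 10^-3 mol
From the 1:2 ratio, n(H2C2O4) in each aliquot = 1/2 × 2.02 × 10^-3 = 1.01 × 10^-3 mol
n(H2C2O4) in the whole flask = 1.01 × 10^-3 × 500.0/10.0 = 0.0504 mol
mass of H2C2O4 = 0.0504 × 90.03 = 4.54 g
% H2C2O4 = 4.54 / 4.63 × 100 = 98.1 %

98.1 %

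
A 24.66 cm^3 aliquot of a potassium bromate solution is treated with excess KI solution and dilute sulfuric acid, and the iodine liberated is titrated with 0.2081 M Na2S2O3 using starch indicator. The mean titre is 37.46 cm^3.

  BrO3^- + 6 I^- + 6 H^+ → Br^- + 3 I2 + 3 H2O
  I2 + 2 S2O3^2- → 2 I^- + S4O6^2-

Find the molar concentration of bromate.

0.05269 M

n(S2O3^2-) = 0.03746 × 0.2081 = 7.795 × 10^-3 mol
n(I2) = n(S2O3^2-)/2 = 3.898 × 10^-3 mol
From the 1:3 ratio, n(BrO3^-) in the aliquot = 1/3 × 3.898 × 10^-3 = 1.299 × 10^-3 mol
[BrO3^-] = 1.299 × 10^-3 / 0.02466 = 0.05269 mol/L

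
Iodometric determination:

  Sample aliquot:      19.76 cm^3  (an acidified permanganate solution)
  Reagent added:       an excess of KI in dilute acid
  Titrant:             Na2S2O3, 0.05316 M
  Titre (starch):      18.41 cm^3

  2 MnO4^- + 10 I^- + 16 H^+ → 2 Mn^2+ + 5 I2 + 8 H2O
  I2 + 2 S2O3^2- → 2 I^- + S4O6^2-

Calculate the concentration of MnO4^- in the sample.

0.009906 M

n(S2O3^2-) = 0.01841 × 0.05316 = 9.787 × 10^-4 mol
n(I2) = n(S2O3^2-)/2 = 4.893 × 10^-4 mol
From the 2:5 ratio, n(MnO4^-) in the aliquot = 2/5 × 4.893 × 10^-4 = 1.957 × 10^-4 mol
[MnO4^-] = 1.957 × 10^-4 / 0.01976 = 0.009906 mol/L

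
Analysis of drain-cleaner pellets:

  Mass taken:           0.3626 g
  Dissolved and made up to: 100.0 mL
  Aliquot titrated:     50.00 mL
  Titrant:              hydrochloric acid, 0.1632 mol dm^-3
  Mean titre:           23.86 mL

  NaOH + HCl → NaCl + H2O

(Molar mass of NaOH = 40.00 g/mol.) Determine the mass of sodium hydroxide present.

n(HCl) per titration = 0.02386 × 0.1632 = 3.894 × 10^-3 mol
n(NaOH) in each aliquot = 3.894 × 10^-3 mol (1:1 ratio)
n(NaOH) in the whole flask = 3.894 × 10^-3 × 100.0/50.00 = 7.788 × 10^-3 mol
mass of NaOH = 7.788 × 10^-3 × 40.00 = 0.3115 g

0.3115 g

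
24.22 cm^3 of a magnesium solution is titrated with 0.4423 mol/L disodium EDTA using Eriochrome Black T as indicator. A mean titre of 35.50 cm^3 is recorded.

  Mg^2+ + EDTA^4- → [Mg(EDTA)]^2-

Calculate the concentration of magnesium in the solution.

n(EDTA) = 0.03550 L × 0.4423 mol/L = 0.01570 mol
n(Mg2+) = 0.01570 mol (1:1 mole ratio)
[Mg2+] = 0.01570 mol / 0.02422 L = 0.6483 mol/L

0.6483 mol/L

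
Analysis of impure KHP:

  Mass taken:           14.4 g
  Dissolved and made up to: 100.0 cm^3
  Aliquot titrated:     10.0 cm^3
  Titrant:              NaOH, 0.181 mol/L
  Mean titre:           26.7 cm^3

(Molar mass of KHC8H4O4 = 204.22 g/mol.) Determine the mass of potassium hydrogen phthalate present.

KHC8H4O4 + NaOH → KNaC8H4O4 + H2O
n(NaOH) per titration = 0.0267 × 0.181 = 4.83 × 10^-3 mol
n(KHC8H4O4) in each aliquot = 4.83 × 10^-3 mol (1:1 ratio)
n(KHC8H4O4) in the whole flask = 4.83 × 10^-3 × 100.0/10.0 = 0.0483 mol
mass of KHC8H4O4 = 0.0483 × 204.22 = 9.87 g

9.87 g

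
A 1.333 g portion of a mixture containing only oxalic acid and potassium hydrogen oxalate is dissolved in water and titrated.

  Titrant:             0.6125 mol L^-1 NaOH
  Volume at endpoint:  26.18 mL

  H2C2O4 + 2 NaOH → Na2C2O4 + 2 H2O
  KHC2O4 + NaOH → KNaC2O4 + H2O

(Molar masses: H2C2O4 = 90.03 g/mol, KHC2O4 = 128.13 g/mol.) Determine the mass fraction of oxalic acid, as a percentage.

29.32 %

n(NaOH) = 0.02618 × 0.6125 = 0.01604 mol
Let x = n(H2C2O4), y = n(KHC2O4).
Titrant: 2x + 1y = 0.01604;  mass: 90.03x + 128.13y = 1.333
Solving, x = 4.341 × 10^-3 mol, y = 7.353 × 10^-3 mol
mass of H2C2O4 = 4.341 × 10^-3 × 90.03 = 0.3908 g
% H2C2O4 = 0.3908 / 1.333 × 100 = 29.32 %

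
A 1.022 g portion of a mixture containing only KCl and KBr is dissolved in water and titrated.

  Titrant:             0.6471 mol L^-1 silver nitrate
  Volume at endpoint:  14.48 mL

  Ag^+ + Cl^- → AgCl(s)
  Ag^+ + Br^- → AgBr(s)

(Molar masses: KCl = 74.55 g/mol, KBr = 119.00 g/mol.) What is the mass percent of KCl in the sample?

15.27 %

n(AgNO3) = 0.01448 × 0.6471 = 9.370 × 10^-3 mol
Let x = n(KCl), y = n(KBr).
Titrant: 1x + 1y = 9.370 × 10^-3;  mass: 74.55x + 119.00y = 1.022
Solving, x = 2.093 × 10^-3 mol, y = 7.277 × 10^-3 mol
mass of KCl = 2.093 × 10^-3 × 74.55 = 0.1560 g
% KCl = 0.1560 / 1.022 × 100 = 15.27 %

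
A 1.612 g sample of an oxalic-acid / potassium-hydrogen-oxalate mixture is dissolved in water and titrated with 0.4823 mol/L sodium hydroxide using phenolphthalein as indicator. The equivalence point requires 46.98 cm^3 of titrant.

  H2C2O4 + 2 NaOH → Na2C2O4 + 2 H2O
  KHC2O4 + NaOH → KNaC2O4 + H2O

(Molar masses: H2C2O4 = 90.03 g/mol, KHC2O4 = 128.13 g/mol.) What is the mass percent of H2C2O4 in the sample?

n(NaOH) = 0.04698 × 0.4823 = 0.02266 mol
Let x = n(H2C2O4), y = n(KHC2O4).
Titrant: 2x + 1y = 0.02266;  mass: 90.03x + 128.13y = 1.612
Solving, x = 7.768 × 10^-3 mol, y = 7.123 × 10^-3 mol
mass of H2C2O4 = 7.768 × 10^-3 × 90.03 = 0.6993 g
% H2C2O4 = 0.6993 / 1.612 × 100 = 43.38 %

43.38 %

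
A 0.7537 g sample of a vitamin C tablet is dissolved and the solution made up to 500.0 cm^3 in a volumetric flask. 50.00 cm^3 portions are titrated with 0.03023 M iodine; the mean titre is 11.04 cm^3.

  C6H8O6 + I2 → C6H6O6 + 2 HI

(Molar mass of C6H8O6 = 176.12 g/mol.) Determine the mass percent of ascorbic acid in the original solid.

n(I2) per titration = 0.01104 × 0.03023 = 3.337 × 10^-4 mol
n(C6H8O6) in each aliquot = 3.337 × 10^-4 mol (1:1 ratio)
n(C6H8O6) in the whole flask = 3.337 × 10^-4 × 500.0/50.00 = 3.337 × 10^-3 mol
mass of C6H8O6 = 3.337 × 10^-3 × 176.12 = 0.5878 g
% C6H8O6 = 0.5878 / 0.7537 × 100 = 77.99 %

77.99 %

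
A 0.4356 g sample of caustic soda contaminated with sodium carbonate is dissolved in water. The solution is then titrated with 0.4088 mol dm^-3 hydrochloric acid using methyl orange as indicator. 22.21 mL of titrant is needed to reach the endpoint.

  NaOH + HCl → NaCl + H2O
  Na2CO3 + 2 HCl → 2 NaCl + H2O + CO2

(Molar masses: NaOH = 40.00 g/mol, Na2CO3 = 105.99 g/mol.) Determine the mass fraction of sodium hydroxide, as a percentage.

n(HCl) = 0.02221 × 0.4088 = 9.079 × 10^-3 mol
Let x = n(NaOH), y = n(Na2CO3).
Titrant: 1x + 2y = 9.079 × 10^-3;  mass: 40.00x + 105.99y = 0.4356
Solving, x = 3.506 × 10^-3 mol, y = 2.787 × 10^-3 mol
mass of NaOH = 3.506 × 10^-3 × 40.00 = 0.1403 g
% NaOH = 0.1403 / 0.4356 × 100 = 32.20 %

32.20 %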